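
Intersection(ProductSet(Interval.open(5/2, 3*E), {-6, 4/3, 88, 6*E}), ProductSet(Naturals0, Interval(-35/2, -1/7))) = ProductSet(Range(3, 9, 1), {-6})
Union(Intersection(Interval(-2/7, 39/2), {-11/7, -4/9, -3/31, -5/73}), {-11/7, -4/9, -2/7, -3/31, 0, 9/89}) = {-11/7, -4/9, -2/7, -3/31, -5/73, 0, 9/89}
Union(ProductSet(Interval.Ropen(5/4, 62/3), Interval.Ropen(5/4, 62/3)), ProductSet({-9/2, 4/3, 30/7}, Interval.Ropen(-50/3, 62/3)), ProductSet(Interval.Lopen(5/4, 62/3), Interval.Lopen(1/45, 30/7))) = Union(ProductSet({-9/2, 4/3, 30/7}, Interval.Ropen(-50/3, 62/3)), ProductSet(Interval.Ropen(5/4, 62/3), Interval.Ropen(5/4, 62/3)), ProductSet(Interval.Lopen(5/4, 62/3), Interval.Lopen(1/45, 30/7)))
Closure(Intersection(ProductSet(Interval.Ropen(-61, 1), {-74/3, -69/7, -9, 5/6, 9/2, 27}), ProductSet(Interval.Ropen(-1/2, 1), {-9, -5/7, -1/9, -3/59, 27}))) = ProductSet(Interval(-1/2, 1), {-9, 27})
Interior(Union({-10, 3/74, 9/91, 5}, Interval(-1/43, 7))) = Interval.open(-1/43, 7)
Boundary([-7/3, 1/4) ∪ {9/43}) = {-7/3, 1/4}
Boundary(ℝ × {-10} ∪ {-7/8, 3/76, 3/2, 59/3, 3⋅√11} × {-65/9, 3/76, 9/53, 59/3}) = (ℝ × {-10}) ∪ ({-7/8, 3/76, 3/2, 59/3, 3⋅√11} × {-65/9, 3/76, 9/53, 59/3})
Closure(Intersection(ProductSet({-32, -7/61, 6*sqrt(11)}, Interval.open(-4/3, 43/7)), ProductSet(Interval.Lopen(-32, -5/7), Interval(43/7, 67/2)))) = EmptySet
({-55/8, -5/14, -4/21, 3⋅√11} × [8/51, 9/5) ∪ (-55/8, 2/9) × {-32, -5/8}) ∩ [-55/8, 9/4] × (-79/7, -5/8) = ∅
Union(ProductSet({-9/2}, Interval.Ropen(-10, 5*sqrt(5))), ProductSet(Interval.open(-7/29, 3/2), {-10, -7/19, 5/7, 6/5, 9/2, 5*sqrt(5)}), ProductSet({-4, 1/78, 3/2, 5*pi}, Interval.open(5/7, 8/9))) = Union(ProductSet({-9/2}, Interval.Ropen(-10, 5*sqrt(5))), ProductSet({-4, 1/78, 3/2, 5*pi}, Interval.open(5/7, 8/9)), ProductSet(Interval.open(-7/29, 3/2), {-10, -7/19, 5/7, 6/5, 9/2, 5*sqrt(5)}))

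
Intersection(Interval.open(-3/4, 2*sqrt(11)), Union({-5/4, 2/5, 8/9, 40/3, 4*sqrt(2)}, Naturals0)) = Union({2/5, 8/9, 4*sqrt(2)}, Range(0, 7, 1))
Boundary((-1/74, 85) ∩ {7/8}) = {7/8}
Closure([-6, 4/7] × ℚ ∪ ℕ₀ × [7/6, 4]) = ([-6, 4/7] × ℝ) ∪ (ℕ₀ × [7/6, 4])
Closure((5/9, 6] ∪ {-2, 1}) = {-2} ∪ [5/9, 6]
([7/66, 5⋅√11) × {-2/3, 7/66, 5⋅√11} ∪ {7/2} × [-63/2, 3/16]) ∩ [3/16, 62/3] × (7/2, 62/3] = [3/16, 5⋅√11) × {5⋅√11}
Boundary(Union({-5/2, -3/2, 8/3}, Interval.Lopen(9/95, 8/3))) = {-5/2, -3/2, 9/95, 8/3}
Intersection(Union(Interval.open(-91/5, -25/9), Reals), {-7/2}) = {-7/2}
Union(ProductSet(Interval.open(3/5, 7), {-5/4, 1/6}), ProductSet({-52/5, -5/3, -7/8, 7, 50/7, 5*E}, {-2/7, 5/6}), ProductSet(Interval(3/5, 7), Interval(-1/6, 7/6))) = Union(ProductSet({-52/5, -5/3, -7/8, 7, 50/7, 5*E}, {-2/7, 5/6}), ProductSet(Interval(3/5, 7), Interval(-1/6, 7/6)), ProductSet(Interval.open(3/5, 7), {-5/4, 1/6}))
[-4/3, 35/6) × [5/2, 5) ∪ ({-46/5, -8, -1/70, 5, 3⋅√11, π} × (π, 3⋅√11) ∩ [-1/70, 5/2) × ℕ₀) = ({-1/70} × {4, 5, …, 9}) ∪ ([-4/3, 35/6) × [5/2, 5))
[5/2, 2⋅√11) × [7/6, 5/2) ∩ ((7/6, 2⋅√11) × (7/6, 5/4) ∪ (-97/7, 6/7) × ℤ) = [5/2, 2⋅√11) × (7/6, 5/4)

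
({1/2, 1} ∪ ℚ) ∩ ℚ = ℚ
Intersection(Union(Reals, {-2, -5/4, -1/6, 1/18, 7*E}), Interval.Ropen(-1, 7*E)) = Interval.Ropen(-1, 7*E)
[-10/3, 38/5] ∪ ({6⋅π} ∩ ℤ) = [-10/3, 38/5]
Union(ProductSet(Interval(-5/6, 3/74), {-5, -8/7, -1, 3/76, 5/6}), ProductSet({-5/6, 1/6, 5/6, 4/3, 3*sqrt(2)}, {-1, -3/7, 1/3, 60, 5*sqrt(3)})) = Union(ProductSet({-5/6, 1/6, 5/6, 4/3, 3*sqrt(2)}, {-1, -3/7, 1/3, 60, 5*sqrt(3)}), ProductSet(Interval(-5/6, 3/74), {-5, -8/7, -1, 3/76, 5/6}))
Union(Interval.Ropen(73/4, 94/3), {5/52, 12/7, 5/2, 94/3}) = Union({5/52, 12/7, 5/2}, Interval(73/4, 94/3))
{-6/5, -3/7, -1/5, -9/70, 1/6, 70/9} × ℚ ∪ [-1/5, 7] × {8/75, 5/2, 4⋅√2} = ({-6/5, -3/7, -1/5, -9/70, 1/6, 70/9} × ℚ) ∪ ([-1/5, 7] × {8/75, 5/2, 4⋅√2})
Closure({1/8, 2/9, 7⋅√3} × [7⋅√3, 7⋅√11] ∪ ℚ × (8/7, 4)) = (ℝ × [8/7, 4]) ∪ ({1/8, 2/9, 7⋅√3} × [7⋅√3, 7⋅√11])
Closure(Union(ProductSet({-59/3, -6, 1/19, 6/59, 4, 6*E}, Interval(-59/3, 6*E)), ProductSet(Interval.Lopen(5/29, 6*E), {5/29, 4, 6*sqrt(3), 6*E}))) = Union(ProductSet({-59/3, -6, 1/19, 6/59, 4, 6*E}, Interval(-59/3, 6*E)), ProductSet(Interval(5/29, 6*E), {5/29, 4, 6*sqrt(3), 6*E}))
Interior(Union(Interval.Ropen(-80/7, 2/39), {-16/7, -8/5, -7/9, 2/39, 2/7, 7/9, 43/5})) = Interval.open(-80/7, 2/39)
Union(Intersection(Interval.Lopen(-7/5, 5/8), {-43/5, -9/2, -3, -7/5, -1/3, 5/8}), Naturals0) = Union({-1/3, 5/8}, Naturals0)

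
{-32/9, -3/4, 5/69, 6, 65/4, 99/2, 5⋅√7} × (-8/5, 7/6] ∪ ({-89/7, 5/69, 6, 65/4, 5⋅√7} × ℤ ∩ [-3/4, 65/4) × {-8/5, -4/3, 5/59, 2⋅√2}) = {-32/9, -3/4, 5/69, 6, 65/4, 99/2, 5⋅√7} × (-8/5, 7/6]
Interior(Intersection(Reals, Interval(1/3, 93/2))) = Interval.open(1/3, 93/2)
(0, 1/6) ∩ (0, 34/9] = (0, 1/6)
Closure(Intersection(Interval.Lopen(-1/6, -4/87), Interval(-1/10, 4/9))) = Interval(-1/10, -4/87)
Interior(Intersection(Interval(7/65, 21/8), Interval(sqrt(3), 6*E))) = Interval.open(sqrt(3), 21/8)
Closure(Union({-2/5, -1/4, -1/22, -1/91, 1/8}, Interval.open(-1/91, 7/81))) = Union({-2/5, -1/4, -1/22, 1/8}, Interval(-1/91, 7/81))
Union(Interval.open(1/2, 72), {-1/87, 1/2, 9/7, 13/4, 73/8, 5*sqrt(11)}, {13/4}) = Union({-1/87}, Interval.Ropen(1/2, 72))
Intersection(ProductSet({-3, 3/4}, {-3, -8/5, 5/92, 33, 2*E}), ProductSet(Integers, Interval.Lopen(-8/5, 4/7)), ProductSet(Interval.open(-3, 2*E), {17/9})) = EmptySet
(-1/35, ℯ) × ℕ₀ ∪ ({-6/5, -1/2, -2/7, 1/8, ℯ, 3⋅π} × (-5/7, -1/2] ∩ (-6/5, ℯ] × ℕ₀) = (-1/35, ℯ) × ℕ₀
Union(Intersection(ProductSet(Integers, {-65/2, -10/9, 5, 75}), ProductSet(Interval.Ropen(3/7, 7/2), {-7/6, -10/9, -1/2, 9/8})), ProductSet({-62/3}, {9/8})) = Union(ProductSet({-62/3}, {9/8}), ProductSet(Range(1, 4, 1), {-10/9}))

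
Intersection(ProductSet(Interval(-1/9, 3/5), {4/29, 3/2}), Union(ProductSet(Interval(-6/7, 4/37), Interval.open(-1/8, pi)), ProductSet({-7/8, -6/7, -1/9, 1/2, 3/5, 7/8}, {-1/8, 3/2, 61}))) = Union(ProductSet({-1/9, 1/2, 3/5}, {3/2}), ProductSet(Interval(-1/9, 4/37), {4/29, 3/2}))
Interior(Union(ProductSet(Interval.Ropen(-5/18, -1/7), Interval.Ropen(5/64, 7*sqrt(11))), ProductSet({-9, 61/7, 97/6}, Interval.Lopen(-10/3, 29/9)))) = ProductSet(Interval.open(-5/18, -1/7), Interval.open(5/64, 7*sqrt(11)))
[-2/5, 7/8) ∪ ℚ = ℚ ∪ [-2/5, 7/8]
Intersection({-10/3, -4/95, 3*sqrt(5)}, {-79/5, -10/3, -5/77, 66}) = {-10/3}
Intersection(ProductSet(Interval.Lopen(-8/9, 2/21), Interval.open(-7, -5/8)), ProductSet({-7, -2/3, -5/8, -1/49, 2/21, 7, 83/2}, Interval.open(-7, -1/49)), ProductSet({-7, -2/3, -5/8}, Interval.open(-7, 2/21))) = ProductSet({-2/3, -5/8}, Interval.open(-7, -5/8))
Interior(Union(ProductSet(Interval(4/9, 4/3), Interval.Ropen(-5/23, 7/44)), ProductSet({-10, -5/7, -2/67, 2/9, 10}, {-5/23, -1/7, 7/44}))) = ProductSet(Interval.open(4/9, 4/3), Interval.open(-5/23, 7/44))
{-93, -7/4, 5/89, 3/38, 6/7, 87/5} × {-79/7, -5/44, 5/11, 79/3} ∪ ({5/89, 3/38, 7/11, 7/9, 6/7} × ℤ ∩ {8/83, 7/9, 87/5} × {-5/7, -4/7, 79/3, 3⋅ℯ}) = {-93, -7/4, 5/89, 3/38, 6/7, 87/5} × {-79/7, -5/44, 5/11, 79/3}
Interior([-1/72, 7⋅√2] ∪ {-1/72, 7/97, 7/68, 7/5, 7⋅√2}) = (-1/72, 7⋅√2)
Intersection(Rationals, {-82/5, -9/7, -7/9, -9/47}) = {-82/5, -9/7, -7/9, -9/47}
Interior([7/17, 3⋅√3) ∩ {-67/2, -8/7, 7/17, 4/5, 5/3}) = ∅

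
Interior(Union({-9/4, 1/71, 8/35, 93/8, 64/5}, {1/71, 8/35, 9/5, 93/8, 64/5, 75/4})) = EmptySet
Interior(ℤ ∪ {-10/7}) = ∅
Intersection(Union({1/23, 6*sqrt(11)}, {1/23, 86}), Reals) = {1/23, 86, 6*sqrt(11)}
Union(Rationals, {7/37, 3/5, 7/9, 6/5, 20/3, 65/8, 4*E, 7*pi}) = Union({4*E, 7*pi}, Rationals)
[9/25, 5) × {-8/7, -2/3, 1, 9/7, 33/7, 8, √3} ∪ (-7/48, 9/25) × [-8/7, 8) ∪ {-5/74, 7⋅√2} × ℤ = ({-5/74, 7⋅√2} × ℤ) ∪ ((-7/48, 9/25) × [-8/7, 8)) ∪ ([9/25, 5) × {-8/7, -2/3, 1, 9/7, 33/7, 8, √3})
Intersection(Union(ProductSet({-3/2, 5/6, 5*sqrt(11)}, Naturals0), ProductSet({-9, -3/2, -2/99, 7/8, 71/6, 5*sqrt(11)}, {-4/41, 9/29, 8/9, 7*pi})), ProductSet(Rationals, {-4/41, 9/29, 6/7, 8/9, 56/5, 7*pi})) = ProductSet({-9, -3/2, -2/99, 7/8, 71/6}, {-4/41, 9/29, 8/9, 7*pi})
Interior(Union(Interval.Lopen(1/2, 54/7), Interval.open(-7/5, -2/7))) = Union(Interval.open(-7/5, -2/7), Interval.open(1/2, 54/7))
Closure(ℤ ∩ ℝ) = ℤ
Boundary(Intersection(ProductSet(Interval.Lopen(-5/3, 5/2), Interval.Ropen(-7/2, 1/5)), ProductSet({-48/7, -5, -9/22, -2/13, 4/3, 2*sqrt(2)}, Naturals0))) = ProductSet({-9/22, -2/13, 4/3}, Range(0, 1, 1))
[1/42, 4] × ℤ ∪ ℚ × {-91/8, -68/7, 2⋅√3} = ([1/42, 4] × ℤ) ∪ (ℚ × {-91/8, -68/7, 2⋅√3})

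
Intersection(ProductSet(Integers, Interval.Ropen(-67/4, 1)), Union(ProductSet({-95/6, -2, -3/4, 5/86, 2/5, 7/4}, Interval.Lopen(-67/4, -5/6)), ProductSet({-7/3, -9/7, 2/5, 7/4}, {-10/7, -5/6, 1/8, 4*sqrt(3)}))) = ProductSet({-2}, Interval.Lopen(-67/4, -5/6))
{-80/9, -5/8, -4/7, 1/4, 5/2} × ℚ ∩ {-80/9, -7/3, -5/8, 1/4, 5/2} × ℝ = {-80/9, -5/8, 1/4, 5/2} × ℚ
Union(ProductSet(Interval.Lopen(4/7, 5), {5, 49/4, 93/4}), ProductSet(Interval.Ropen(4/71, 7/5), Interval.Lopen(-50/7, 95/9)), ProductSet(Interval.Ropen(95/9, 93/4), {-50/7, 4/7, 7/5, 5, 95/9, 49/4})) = Union(ProductSet(Interval.Ropen(4/71, 7/5), Interval.Lopen(-50/7, 95/9)), ProductSet(Interval.Lopen(4/7, 5), {5, 49/4, 93/4}), ProductSet(Interval.Ropen(95/9, 93/4), {-50/7, 4/7, 7/5, 5, 95/9, 49/4}))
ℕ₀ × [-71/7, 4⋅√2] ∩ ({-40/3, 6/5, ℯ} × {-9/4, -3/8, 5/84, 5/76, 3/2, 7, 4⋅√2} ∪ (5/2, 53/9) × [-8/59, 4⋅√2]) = {3, 4, 5} × [-8/59, 4⋅√2]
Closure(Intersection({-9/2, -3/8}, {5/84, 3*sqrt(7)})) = EmptySet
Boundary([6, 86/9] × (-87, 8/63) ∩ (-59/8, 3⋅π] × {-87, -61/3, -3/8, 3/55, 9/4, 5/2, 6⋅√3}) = [6, 3⋅π] × {-61/3, -3/8, 3/55}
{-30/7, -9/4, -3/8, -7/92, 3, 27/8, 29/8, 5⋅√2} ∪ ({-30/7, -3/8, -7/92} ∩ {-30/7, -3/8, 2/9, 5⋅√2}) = {-30/7, -9/4, -3/8, -7/92, 3, 27/8, 29/8, 5⋅√2}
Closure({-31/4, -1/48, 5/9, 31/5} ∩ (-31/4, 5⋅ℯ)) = {-1/48, 5/9, 31/5}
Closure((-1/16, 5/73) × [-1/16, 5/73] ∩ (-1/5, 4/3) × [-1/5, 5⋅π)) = [-1/16, 5/73] × [-1/16, 5/73]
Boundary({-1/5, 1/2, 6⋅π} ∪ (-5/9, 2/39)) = {-5/9, 2/39, 1/2, 6⋅π}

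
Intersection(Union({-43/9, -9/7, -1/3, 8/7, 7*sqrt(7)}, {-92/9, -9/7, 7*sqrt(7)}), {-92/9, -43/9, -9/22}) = {-92/9, -43/9}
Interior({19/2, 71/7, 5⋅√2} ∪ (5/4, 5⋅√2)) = (5/4, 5⋅√2)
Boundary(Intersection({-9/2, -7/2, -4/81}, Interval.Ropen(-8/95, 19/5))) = {-4/81}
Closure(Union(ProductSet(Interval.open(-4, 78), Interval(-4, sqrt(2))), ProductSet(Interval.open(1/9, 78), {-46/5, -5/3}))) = Union(ProductSet(Interval(-4, 78), Interval(-4, sqrt(2))), ProductSet(Interval(1/9, 78), {-46/5}), ProductSet(Interval.Lopen(1/9, 78), {-46/5, -5/3}))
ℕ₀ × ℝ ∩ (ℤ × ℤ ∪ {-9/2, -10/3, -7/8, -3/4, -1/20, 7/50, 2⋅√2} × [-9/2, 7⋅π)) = ℕ₀ × ℤ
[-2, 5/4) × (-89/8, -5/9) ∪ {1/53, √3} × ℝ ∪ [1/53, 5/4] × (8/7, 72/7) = ({1/53, √3} × ℝ) ∪ ([-2, 5/4) × (-89/8, -5/9)) ∪ ([1/53, 5/4] × (8/7, 72/7))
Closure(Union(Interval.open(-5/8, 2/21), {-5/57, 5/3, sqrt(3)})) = Union({5/3, sqrt(3)}, Interval(-5/8, 2/21))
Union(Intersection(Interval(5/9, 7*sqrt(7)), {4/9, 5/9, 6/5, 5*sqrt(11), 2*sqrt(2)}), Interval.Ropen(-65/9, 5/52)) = Union({5/9, 6/5, 5*sqrt(11), 2*sqrt(2)}, Interval.Ropen(-65/9, 5/52))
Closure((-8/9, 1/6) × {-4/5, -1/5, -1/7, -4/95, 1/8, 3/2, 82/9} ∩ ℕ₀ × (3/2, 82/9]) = {0} × {82/9}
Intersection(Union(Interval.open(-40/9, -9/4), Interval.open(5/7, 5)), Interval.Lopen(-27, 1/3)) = Interval.open(-40/9, -9/4)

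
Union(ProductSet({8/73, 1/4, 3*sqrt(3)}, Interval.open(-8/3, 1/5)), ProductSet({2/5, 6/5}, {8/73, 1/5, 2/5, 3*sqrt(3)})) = Union(ProductSet({2/5, 6/5}, {8/73, 1/5, 2/5, 3*sqrt(3)}), ProductSet({8/73, 1/4, 3*sqrt(3)}, Interval.open(-8/3, 1/5)))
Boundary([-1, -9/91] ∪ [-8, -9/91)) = {-8, -9/91}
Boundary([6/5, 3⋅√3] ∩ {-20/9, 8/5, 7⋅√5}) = {8/5}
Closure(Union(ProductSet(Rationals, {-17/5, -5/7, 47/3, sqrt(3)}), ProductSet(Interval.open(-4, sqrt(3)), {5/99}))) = Union(ProductSet(Interval(-4, sqrt(3)), {5/99}), ProductSet(Reals, {-17/5, -5/7, 47/3, sqrt(3)}))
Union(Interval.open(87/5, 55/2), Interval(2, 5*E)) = Union(Interval(2, 5*E), Interval.open(87/5, 55/2))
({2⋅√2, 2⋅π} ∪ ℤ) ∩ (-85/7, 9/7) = {-12, -11, …, 1}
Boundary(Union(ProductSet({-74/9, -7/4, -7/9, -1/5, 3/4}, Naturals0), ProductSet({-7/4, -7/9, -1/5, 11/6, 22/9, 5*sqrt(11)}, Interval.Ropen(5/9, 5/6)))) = Union(ProductSet({-74/9, -7/4, -7/9, -1/5, 3/4}, Naturals0), ProductSet({-7/4, -7/9, -1/5, 11/6, 22/9, 5*sqrt(11)}, Interval(5/9, 5/6)))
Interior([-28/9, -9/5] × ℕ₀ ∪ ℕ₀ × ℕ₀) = ∅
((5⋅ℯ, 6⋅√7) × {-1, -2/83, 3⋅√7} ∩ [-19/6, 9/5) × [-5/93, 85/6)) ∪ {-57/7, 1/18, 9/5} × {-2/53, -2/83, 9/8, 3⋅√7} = {-57/7, 1/18, 9/5} × {-2/53, -2/83, 9/8, 3⋅√7}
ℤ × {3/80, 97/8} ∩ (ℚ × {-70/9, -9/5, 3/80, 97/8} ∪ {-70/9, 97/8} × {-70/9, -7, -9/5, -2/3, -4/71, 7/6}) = ℤ × {3/80, 97/8}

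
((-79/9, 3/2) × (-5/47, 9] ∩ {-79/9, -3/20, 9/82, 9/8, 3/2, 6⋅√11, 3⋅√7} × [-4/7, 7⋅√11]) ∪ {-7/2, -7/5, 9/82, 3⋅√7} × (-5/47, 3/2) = ({-3/20, 9/82, 9/8} × (-5/47, 9]) ∪ ({-7/2, -7/5, 9/82, 3⋅√7} × (-5/47, 3/2))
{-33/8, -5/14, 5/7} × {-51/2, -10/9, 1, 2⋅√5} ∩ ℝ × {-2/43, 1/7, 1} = {-33/8, -5/14, 5/7} × {1}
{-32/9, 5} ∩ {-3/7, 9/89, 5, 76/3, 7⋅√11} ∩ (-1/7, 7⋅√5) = {5}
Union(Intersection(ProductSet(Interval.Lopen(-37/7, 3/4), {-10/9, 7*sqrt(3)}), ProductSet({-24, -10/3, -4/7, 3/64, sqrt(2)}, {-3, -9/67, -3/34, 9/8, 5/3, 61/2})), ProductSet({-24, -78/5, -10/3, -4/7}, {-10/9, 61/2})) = ProductSet({-24, -78/5, -10/3, -4/7}, {-10/9, 61/2})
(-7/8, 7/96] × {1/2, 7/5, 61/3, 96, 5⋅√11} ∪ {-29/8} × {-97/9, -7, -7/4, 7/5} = ({-29/8} × {-97/9, -7, -7/4, 7/5}) ∪ ((-7/8, 7/96] × {1/2, 7/5, 61/3, 96, 5⋅√11})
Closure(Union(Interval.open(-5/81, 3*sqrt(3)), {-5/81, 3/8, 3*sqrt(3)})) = Interval(-5/81, 3*sqrt(3))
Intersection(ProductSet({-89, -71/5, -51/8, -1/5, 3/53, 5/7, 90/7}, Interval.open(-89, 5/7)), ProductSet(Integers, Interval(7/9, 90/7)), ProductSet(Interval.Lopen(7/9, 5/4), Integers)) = EmptySet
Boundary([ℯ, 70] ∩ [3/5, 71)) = {70, ℯ}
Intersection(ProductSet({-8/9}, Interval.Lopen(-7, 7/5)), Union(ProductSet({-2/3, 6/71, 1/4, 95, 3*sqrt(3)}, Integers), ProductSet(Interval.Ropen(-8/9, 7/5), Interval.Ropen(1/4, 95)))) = ProductSet({-8/9}, Interval(1/4, 7/5))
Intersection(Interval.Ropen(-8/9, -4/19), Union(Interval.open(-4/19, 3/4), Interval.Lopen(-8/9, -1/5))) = Interval.open(-8/9, -4/19)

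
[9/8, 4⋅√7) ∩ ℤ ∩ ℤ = {2, 3, …, 10}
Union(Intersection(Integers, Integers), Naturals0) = Integers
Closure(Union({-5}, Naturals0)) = Union({-5}, Naturals0)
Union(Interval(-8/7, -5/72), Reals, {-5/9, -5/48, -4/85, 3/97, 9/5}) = Interval(-oo, oo)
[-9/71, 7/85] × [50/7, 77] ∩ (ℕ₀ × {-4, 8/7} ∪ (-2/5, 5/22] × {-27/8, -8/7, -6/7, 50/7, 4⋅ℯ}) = [-9/71, 7/85] × {50/7, 4⋅ℯ}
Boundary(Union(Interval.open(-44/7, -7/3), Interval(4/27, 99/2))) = {-44/7, -7/3, 4/27, 99/2}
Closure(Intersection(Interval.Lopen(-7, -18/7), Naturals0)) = EmptySet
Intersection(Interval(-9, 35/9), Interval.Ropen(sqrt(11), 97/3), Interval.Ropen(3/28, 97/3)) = Interval(sqrt(11), 35/9)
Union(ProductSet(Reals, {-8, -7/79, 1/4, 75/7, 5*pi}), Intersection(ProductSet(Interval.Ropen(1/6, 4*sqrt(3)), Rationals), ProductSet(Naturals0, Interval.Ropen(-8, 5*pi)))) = Union(ProductSet(Range(1, 7, 1), Intersection(Interval.Ropen(-8, 5*pi), Rationals)), ProductSet(Reals, {-8, -7/79, 1/4, 75/7, 5*pi}))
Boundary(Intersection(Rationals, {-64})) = {-64}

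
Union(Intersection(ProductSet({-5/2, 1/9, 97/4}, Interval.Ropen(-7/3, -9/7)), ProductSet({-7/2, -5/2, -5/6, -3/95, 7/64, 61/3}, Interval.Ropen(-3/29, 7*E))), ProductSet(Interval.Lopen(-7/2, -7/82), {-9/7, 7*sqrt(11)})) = ProductSet(Interval.Lopen(-7/2, -7/82), {-9/7, 7*sqrt(11)})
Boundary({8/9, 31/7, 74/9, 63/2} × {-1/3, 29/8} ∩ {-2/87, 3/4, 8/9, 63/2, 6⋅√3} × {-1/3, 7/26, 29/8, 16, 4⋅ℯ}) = {8/9, 63/2} × {-1/3, 29/8}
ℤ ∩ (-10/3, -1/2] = {-3, -2, -1}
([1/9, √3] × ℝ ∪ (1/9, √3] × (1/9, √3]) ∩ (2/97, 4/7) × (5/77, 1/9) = [1/9, 4/7) × (5/77, 1/9)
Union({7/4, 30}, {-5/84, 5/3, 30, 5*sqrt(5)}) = {-5/84, 5/3, 7/4, 30, 5*sqrt(5)}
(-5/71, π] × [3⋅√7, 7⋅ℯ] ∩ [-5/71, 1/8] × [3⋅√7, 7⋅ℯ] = (-5/71, 1/8] × [3⋅√7, 7⋅ℯ]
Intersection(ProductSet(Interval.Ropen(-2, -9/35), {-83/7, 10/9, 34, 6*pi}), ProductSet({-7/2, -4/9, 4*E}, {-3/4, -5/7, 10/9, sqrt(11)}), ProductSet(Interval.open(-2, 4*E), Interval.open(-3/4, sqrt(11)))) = ProductSet({-4/9}, {10/9})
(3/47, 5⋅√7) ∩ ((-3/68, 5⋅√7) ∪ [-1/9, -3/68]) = (3/47, 5⋅√7)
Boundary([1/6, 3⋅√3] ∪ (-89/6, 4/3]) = {-89/6, 3⋅√3}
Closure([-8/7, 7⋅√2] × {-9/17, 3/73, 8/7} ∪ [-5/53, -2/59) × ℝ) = ([-5/53, -2/59] × ℝ) ∪ ([-8/7, 7⋅√2] × {-9/17, 3/73, 8/7})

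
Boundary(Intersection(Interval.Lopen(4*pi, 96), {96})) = {96}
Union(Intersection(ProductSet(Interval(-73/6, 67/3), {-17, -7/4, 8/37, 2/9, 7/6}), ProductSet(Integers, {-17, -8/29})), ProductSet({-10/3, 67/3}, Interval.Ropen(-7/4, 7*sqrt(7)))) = Union(ProductSet({-10/3, 67/3}, Interval.Ropen(-7/4, 7*sqrt(7))), ProductSet(Range(-12, 23, 1), {-17}))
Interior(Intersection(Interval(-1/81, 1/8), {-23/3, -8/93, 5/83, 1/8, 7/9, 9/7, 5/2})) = EmptySet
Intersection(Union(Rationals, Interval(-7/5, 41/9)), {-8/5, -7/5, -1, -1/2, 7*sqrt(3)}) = {-8/5, -7/5, -1, -1/2}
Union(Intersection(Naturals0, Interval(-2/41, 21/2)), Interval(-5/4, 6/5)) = Union(Interval(-5/4, 6/5), Range(0, 11, 1))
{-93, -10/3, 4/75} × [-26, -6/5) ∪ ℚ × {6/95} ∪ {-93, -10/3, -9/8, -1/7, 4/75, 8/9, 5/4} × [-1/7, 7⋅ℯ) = (ℚ × {6/95}) ∪ ({-93, -10/3, 4/75} × [-26, -6/5)) ∪ ({-93, -10/3, -9/8, -1/7, 4/75, 8/9, 5/4} × [-1/7, 7⋅ℯ))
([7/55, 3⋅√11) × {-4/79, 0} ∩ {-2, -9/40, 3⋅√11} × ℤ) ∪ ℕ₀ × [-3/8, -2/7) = ℕ₀ × [-3/8, -2/7)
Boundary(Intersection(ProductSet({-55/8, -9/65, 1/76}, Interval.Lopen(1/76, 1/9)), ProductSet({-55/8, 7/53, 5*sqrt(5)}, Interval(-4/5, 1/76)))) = EmptySet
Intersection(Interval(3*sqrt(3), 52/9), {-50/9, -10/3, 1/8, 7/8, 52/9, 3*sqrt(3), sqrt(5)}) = {52/9, 3*sqrt(3)}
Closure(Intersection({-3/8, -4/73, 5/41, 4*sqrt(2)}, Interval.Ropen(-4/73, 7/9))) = {-4/73, 5/41}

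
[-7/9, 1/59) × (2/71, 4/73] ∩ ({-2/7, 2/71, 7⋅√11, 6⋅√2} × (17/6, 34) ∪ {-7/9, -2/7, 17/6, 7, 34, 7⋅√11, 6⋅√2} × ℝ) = {-7/9, -2/7} × (2/71, 4/73]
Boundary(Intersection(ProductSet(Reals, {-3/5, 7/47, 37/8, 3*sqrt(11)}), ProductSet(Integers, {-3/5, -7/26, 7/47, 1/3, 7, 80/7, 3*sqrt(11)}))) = ProductSet(Integers, {-3/5, 7/47, 3*sqrt(11)})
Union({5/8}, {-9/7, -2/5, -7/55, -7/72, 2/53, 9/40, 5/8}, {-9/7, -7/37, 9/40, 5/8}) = {-9/7, -2/5, -7/37, -7/55, -7/72, 2/53, 9/40, 5/8}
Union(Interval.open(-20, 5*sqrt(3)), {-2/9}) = Interval.open(-20, 5*sqrt(3))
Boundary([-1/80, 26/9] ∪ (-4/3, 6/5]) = {-4/3, 26/9}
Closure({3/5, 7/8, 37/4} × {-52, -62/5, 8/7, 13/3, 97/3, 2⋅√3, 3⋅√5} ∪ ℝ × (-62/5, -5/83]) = (ℝ × [-62/5, -5/83]) ∪ ({3/5, 7/8, 37/4} × {-52, -62/5, 8/7, 13/3, 97/3, 2⋅√3, 3⋅√5})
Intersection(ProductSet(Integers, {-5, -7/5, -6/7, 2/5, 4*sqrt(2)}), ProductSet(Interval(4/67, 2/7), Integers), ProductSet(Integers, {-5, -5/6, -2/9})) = EmptySet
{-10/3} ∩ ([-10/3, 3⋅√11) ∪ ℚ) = {-10/3}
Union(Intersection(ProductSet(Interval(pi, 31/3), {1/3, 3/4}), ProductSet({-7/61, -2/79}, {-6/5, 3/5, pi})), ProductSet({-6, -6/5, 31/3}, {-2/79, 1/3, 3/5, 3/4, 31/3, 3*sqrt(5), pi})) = ProductSet({-6, -6/5, 31/3}, {-2/79, 1/3, 3/5, 3/4, 31/3, 3*sqrt(5), pi})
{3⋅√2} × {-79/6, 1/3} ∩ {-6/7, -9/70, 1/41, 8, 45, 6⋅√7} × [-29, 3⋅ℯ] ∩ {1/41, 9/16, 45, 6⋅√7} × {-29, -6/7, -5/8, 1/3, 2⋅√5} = ∅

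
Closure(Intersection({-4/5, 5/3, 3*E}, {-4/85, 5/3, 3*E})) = {5/3, 3*E}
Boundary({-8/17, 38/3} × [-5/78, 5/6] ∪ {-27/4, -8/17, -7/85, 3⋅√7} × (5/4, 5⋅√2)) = ({-8/17, 38/3} × [-5/78, 5/6]) ∪ ({-27/4, -8/17, -7/85, 3⋅√7} × [5/4, 5⋅√2])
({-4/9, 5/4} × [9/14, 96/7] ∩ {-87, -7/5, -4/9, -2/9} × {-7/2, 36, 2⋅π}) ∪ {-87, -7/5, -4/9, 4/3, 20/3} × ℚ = ({-4/9} × {2⋅π}) ∪ ({-87, -7/5, -4/9, 4/3, 20/3} × ℚ)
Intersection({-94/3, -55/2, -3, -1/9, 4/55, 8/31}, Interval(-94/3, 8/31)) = {-94/3, -55/2, -3, -1/9, 4/55, 8/31}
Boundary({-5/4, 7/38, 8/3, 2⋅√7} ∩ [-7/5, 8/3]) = {-5/4, 7/38, 8/3}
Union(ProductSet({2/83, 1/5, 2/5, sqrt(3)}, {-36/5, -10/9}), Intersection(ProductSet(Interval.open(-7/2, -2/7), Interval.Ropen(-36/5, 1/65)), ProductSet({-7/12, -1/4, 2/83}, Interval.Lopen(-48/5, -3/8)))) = Union(ProductSet({-7/12}, Interval(-36/5, -3/8)), ProductSet({2/83, 1/5, 2/5, sqrt(3)}, {-36/5, -10/9}))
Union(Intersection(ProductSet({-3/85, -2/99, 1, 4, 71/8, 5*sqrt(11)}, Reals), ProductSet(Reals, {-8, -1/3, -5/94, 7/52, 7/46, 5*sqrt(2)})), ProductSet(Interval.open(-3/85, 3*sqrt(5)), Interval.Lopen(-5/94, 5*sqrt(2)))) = Union(ProductSet({-3/85, -2/99, 1, 4, 71/8, 5*sqrt(11)}, {-8, -1/3, -5/94, 7/52, 7/46, 5*sqrt(2)}), ProductSet(Interval.open(-3/85, 3*sqrt(5)), Interval.Lopen(-5/94, 5*sqrt(2))))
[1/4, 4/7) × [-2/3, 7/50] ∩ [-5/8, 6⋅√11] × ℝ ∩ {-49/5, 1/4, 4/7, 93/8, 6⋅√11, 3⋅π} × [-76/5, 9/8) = {1/4} × [-2/3, 7/50]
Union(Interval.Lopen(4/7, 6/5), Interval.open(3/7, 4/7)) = Union(Interval.open(3/7, 4/7), Interval.Lopen(4/7, 6/5))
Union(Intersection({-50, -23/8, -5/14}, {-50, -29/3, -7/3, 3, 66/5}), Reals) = Reals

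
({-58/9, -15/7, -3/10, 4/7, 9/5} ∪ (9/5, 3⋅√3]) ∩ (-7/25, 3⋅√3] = {4/7} ∪ [9/5, 3⋅√3]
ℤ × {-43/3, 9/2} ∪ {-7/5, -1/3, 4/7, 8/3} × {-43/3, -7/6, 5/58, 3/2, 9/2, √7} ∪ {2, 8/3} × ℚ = ({2, 8/3} × ℚ) ∪ (ℤ × {-43/3, 9/2}) ∪ ({-7/5, -1/3, 4/7, 8/3} × {-43/3, -7/6, 5/58, 3/2, 9/2, √7})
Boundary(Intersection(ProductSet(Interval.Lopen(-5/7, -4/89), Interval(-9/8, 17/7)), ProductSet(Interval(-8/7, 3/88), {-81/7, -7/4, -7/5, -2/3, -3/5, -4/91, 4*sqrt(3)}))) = ProductSet(Interval(-5/7, -4/89), {-2/3, -3/5, -4/91})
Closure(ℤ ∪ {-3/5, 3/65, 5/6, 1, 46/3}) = ℤ ∪ {-3/5, 3/65, 5/6, 46/3}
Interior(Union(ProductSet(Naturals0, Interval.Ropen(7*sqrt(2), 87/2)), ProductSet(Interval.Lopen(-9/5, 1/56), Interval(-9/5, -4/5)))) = ProductSet(Interval.open(-9/5, 1/56), Interval.open(-9/5, -4/5))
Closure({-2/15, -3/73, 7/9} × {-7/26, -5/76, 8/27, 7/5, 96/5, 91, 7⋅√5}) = {-2/15, -3/73, 7/9} × {-7/26, -5/76, 8/27, 7/5, 96/5, 91, 7⋅√5}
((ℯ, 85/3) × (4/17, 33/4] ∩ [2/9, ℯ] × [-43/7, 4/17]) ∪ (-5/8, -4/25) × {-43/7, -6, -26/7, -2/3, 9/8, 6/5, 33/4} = (-5/8, -4/25) × {-43/7, -6, -26/7, -2/3, 9/8, 6/5, 33/4}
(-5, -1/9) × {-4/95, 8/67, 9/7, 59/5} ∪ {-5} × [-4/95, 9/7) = ({-5} × [-4/95, 9/7)) ∪ ((-5, -1/9) × {-4/95, 8/67, 9/7, 59/5})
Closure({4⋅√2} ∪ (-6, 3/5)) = [-6, 3/5] ∪ {4⋅√2}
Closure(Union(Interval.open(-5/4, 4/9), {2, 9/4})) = Union({2, 9/4}, Interval(-5/4, 4/9))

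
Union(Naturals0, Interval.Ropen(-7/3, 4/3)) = Union(Interval.Ropen(-7/3, 4/3), Naturals0)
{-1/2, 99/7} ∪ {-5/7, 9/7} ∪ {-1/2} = {-5/7, -1/2, 9/7, 99/7}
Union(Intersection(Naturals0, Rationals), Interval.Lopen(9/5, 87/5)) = Union(Interval.Lopen(9/5, 87/5), Naturals0)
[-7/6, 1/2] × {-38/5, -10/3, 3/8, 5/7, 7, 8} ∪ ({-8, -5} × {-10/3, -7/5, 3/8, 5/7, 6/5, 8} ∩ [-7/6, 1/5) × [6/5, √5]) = [-7/6, 1/2] × {-38/5, -10/3, 3/8, 5/7, 7, 8}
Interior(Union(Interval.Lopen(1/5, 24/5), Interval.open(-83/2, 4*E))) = Interval.open(-83/2, 4*E)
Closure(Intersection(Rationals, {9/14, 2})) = {9/14, 2}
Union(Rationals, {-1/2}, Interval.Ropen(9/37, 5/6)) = Union(Interval(9/37, 5/6), Rationals)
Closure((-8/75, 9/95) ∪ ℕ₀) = [-8/75, 9/95] ∪ ℕ₀ ∪ (ℕ₀ \ (-8/75, 9/95))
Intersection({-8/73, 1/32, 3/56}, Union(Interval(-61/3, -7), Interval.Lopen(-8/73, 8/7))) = {1/32, 3/56}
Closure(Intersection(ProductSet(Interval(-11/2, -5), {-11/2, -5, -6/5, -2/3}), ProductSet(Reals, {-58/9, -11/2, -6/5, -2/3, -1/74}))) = ProductSet(Interval(-11/2, -5), {-11/2, -6/5, -2/3})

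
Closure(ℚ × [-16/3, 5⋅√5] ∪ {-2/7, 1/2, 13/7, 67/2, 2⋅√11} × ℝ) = (ℝ × [-16/3, 5⋅√5]) ∪ ({-2/7, 1/2, 13/7, 67/2, 2⋅√11} × ℝ)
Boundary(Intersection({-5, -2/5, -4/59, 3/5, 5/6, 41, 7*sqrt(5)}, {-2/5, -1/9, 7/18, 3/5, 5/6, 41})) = {-2/5, 3/5, 5/6, 41}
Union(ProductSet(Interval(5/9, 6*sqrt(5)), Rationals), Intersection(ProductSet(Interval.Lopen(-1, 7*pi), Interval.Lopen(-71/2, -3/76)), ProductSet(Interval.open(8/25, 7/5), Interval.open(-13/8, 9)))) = Union(ProductSet(Interval.open(8/25, 7/5), Interval.Lopen(-13/8, -3/76)), ProductSet(Interval(5/9, 6*sqrt(5)), Rationals))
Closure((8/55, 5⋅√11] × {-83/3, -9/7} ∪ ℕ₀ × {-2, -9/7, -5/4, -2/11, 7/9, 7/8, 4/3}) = (ℕ₀ × {-2, -9/7, -5/4, -2/11, 7/9, 7/8, 4/3}) ∪ ([8/55, 5⋅√11] × {-83/3, -9/7})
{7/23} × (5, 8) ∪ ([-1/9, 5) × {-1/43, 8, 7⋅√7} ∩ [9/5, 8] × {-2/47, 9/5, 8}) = ({7/23} × (5, 8)) ∪ ([9/5, 5) × {8})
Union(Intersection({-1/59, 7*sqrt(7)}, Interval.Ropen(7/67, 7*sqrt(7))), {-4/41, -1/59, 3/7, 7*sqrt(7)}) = {-4/41, -1/59, 3/7, 7*sqrt(7)}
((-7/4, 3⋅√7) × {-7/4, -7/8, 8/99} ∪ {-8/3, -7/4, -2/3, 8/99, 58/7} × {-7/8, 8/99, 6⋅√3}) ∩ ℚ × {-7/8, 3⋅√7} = ({-8/3, -7/4, 58/7} ∪ (ℚ ∩ (-7/4, 3⋅√7))) × {-7/8}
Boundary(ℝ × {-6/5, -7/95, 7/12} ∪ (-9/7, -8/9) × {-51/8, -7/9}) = (ℝ × {-6/5, -7/95, 7/12}) ∪ ([-9/7, -8/9] × {-51/8, -7/9})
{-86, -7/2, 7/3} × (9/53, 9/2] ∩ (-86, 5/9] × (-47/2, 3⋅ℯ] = {-7/2} × (9/53, 9/2]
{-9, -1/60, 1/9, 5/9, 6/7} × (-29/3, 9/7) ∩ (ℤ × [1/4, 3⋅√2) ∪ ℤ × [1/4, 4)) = {-9} × [1/4, 9/7)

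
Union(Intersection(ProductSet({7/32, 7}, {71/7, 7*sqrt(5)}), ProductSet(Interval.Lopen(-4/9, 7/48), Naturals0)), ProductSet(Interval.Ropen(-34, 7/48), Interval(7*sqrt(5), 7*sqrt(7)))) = ProductSet(Interval.Ropen(-34, 7/48), Interval(7*sqrt(5), 7*sqrt(7)))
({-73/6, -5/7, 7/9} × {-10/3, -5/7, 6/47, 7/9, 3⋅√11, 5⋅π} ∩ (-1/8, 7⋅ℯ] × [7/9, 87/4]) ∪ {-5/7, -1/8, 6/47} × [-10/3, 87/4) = ({-5/7, -1/8, 6/47} × [-10/3, 87/4)) ∪ ({7/9} × {7/9, 3⋅√11, 5⋅π})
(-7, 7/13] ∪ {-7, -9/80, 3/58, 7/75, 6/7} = [-7, 7/13] ∪ {6/7}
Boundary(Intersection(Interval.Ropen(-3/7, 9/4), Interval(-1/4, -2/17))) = {-1/4, -2/17}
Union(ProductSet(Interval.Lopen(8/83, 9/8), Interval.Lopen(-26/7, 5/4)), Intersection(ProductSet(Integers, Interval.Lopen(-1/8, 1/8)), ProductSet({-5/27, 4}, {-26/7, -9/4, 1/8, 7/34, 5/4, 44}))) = Union(ProductSet({4}, {1/8}), ProductSet(Interval.Lopen(8/83, 9/8), Interval.Lopen(-26/7, 5/4)))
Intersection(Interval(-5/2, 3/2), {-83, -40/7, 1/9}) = {1/9}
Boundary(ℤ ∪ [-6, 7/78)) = {7/78} ∪ (ℤ \ (-6, 7/78))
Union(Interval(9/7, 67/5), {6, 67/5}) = Interval(9/7, 67/5)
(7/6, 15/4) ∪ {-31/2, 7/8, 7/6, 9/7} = {-31/2, 7/8} ∪ [7/6, 15/4)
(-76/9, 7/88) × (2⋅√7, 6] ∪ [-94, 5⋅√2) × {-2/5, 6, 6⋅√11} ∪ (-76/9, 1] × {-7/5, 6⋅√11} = ((-76/9, 1] × {-7/5, 6⋅√11}) ∪ ((-76/9, 7/88) × (2⋅√7, 6]) ∪ ([-94, 5⋅√2) × {-2/5, 6, 6⋅√11})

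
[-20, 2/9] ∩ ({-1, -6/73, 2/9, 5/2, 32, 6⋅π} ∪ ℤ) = {-20, -19, …, 0} ∪ {-6/73, 2/9}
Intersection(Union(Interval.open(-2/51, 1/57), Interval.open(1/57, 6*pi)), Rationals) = Union(Intersection(Interval.open(-2/51, 1/57), Rationals), Intersection(Interval.open(1/57, 6*pi), Rationals))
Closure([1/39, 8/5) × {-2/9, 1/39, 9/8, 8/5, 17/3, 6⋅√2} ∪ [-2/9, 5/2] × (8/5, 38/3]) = ([-2/9, 5/2] × [8/5, 38/3]) ∪ ([1/39, 8/5] × {-2/9, 1/39, 9/8, 8/5}) ∪ ([1/39, 8/5) × {-2/9, 1/39, 9/8, 8/5, 17/3, 6⋅√2})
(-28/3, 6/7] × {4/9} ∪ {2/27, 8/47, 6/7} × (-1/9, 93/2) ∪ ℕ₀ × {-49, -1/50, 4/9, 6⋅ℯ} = ((-28/3, 6/7] × {4/9}) ∪ (ℕ₀ × {-49, -1/50, 4/9, 6⋅ℯ}) ∪ ({2/27, 8/47, 6/7} × (-1/9, 93/2))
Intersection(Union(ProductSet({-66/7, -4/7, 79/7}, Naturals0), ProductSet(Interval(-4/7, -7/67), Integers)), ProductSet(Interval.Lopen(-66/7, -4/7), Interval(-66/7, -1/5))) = ProductSet({-4/7}, Range(-9, 0, 1))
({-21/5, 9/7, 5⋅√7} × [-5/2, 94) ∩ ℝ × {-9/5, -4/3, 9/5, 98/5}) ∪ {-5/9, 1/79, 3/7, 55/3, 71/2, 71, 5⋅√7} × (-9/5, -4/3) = ({-21/5, 9/7, 5⋅√7} × {-9/5, -4/3, 9/5, 98/5}) ∪ ({-5/9, 1/79, 3/7, 55/3, 71/2, 71, 5⋅√7} × (-9/5, -4/3))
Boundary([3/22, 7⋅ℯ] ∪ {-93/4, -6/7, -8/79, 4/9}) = {-93/4, -6/7, -8/79, 3/22, 7⋅ℯ}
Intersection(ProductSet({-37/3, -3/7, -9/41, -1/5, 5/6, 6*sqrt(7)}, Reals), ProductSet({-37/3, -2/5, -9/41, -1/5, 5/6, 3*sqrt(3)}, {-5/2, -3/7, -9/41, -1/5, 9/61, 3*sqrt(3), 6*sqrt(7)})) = ProductSet({-37/3, -9/41, -1/5, 5/6}, {-5/2, -3/7, -9/41, -1/5, 9/61, 3*sqrt(3), 6*sqrt(7)})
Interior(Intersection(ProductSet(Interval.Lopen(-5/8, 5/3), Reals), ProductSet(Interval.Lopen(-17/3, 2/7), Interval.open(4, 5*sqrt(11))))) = ProductSet(Interval.open(-5/8, 2/7), Interval.open(4, 5*sqrt(11)))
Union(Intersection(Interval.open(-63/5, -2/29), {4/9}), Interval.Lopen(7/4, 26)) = Interval.Lopen(7/4, 26)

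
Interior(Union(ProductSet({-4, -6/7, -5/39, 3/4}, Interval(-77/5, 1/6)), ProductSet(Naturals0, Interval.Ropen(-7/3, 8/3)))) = EmptySet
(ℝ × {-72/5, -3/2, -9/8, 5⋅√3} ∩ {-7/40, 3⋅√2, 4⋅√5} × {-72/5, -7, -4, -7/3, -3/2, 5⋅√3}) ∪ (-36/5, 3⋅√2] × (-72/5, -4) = ((-36/5, 3⋅√2] × (-72/5, -4)) ∪ ({-7/40, 3⋅√2, 4⋅√5} × {-72/5, -3/2, 5⋅√3})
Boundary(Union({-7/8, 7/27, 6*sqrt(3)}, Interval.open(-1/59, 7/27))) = {-7/8, -1/59, 7/27, 6*sqrt(3)}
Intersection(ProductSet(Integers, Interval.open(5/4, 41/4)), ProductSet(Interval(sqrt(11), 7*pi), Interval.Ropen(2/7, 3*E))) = ProductSet(Range(4, 22, 1), Interval.open(5/4, 3*E))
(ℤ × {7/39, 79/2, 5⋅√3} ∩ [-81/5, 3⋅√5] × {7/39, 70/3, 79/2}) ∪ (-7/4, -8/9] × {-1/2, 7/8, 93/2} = ({-16, -15, …, 6} × {7/39, 79/2}) ∪ ((-7/4, -8/9] × {-1/2, 7/8, 93/2})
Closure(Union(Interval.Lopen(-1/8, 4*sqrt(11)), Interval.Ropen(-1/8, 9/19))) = Interval(-1/8, 4*sqrt(11))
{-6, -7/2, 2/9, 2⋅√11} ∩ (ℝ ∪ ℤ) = {-6, -7/2, 2/9, 2⋅√11}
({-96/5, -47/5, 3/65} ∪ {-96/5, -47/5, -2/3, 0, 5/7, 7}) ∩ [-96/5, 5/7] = {-96/5, -47/5, -2/3, 0, 3/65, 5/7}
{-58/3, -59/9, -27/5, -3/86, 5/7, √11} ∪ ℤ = ℤ ∪ {-58/3, -59/9, -27/5, -3/86, 5/7, √11}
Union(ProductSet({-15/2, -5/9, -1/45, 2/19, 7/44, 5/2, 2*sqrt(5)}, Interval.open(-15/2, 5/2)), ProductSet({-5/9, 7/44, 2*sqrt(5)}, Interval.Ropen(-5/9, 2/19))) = ProductSet({-15/2, -5/9, -1/45, 2/19, 7/44, 5/2, 2*sqrt(5)}, Interval.open(-15/2, 5/2))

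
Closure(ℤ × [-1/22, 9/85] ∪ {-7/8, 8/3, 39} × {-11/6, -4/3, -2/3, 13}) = (ℤ × [-1/22, 9/85]) ∪ ({-7/8, 8/3, 39} × {-11/6, -4/3, -2/3, 13})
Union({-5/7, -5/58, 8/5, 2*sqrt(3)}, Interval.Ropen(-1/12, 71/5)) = Union({-5/7, -5/58}, Interval.Ropen(-1/12, 71/5))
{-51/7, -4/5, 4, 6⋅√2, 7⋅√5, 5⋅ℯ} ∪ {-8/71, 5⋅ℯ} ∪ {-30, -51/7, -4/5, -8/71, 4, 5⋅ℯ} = {-30, -51/7, -4/5, -8/71, 4, 6⋅√2, 7⋅√5, 5⋅ℯ}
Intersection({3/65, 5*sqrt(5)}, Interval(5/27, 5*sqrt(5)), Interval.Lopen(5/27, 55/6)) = EmptySet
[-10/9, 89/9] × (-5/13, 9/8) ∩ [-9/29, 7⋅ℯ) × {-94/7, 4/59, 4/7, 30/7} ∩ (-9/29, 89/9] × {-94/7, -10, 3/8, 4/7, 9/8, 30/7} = (-9/29, 89/9] × {4/7}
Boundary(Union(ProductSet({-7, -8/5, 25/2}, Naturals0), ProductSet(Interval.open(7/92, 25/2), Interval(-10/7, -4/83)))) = Union(ProductSet({7/92, 25/2}, Interval(-10/7, -4/83)), ProductSet({-7, -8/5, 25/2}, Naturals0), ProductSet(Interval(7/92, 25/2), {-10/7, -4/83}))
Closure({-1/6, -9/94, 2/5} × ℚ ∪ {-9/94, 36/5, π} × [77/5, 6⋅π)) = ({-1/6, -9/94, 2/5} × ℝ) ∪ ({-9/94, 36/5, π} × [77/5, 6⋅π])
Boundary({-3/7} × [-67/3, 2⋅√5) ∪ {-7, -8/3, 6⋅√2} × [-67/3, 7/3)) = ({-3/7} × [-67/3, 2⋅√5]) ∪ ({-7, -8/3, 6⋅√2} × [-67/3, 7/3])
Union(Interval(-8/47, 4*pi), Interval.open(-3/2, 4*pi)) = Interval.Lopen(-3/2, 4*pi)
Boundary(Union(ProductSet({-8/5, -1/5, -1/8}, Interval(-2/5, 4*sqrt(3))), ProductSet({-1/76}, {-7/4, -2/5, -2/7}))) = Union(ProductSet({-1/76}, {-7/4, -2/5, -2/7}), ProductSet({-8/5, -1/5, -1/8}, Interval(-2/5, 4*sqrt(3))))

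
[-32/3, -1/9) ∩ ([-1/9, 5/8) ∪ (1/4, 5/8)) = ∅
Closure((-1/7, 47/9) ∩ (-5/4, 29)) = [-1/7, 47/9]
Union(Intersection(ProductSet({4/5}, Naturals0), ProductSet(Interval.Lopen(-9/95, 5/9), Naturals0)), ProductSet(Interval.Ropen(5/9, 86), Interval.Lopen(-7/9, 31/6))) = ProductSet(Interval.Ropen(5/9, 86), Interval.Lopen(-7/9, 31/6))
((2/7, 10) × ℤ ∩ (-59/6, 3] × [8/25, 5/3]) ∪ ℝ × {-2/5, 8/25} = (ℝ × {-2/5, 8/25}) ∪ ((2/7, 3] × {1})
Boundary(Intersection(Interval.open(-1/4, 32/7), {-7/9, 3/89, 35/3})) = {3/89}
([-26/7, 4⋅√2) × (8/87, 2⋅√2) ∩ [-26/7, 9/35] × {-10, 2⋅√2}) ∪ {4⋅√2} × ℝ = {4⋅√2} × ℝ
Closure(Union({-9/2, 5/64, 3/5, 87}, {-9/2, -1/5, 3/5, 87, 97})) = {-9/2, -1/5, 5/64, 3/5, 87, 97}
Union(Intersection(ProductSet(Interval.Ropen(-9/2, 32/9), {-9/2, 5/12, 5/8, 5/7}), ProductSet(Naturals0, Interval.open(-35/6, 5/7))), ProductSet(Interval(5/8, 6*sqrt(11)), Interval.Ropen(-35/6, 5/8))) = Union(ProductSet(Interval(5/8, 6*sqrt(11)), Interval.Ropen(-35/6, 5/8)), ProductSet(Range(0, 4, 1), {-9/2, 5/12, 5/8}))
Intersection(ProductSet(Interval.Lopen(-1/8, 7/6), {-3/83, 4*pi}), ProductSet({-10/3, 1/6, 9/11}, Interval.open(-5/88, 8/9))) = ProductSet({1/6, 9/11}, {-3/83})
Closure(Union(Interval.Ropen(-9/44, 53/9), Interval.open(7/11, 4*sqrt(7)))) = Interval(-9/44, 4*sqrt(7))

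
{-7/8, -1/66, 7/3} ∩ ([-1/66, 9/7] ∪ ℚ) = {-7/8, -1/66, 7/3}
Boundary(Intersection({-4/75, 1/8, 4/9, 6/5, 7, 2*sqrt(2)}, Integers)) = {7}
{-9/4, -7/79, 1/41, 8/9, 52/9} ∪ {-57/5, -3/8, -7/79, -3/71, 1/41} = {-57/5, -9/4, -3/8, -7/79, -3/71, 1/41, 8/9, 52/9}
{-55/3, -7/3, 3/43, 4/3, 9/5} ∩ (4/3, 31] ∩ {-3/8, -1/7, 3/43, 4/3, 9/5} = {9/5}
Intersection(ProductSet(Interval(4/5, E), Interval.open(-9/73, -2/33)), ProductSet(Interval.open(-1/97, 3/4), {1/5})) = EmptySet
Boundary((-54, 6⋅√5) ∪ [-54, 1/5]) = {-54, 6⋅√5}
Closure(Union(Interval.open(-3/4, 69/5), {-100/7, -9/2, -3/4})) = Union({-100/7, -9/2}, Interval(-3/4, 69/5))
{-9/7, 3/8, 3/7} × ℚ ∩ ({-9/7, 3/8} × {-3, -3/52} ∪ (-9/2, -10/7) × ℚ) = {-9/7, 3/8} × {-3, -3/52}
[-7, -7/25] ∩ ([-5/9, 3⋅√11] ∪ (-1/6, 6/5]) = [-5/9, -7/25]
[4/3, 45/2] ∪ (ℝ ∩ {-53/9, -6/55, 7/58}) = {-53/9, -6/55, 7/58} ∪ [4/3, 45/2]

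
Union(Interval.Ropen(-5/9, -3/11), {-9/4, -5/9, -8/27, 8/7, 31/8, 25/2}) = Union({-9/4, 8/7, 31/8, 25/2}, Interval.Ropen(-5/9, -3/11))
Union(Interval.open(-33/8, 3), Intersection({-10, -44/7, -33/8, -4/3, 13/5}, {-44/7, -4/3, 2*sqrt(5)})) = Union({-44/7}, Interval.open(-33/8, 3))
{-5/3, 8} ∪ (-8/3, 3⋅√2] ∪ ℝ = (-∞, ∞)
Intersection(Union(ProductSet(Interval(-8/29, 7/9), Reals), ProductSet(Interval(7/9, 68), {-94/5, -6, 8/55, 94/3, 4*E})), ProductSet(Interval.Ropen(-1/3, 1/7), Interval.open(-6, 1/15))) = ProductSet(Interval.Ropen(-8/29, 1/7), Interval.open(-6, 1/15))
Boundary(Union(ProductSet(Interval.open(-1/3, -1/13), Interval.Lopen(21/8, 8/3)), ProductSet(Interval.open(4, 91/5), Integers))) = Union(ProductSet({-1/3, -1/13}, Interval(21/8, 8/3)), ProductSet(Interval(-1/3, -1/13), {21/8, 8/3}), ProductSet(Interval(4, 91/5), Integers))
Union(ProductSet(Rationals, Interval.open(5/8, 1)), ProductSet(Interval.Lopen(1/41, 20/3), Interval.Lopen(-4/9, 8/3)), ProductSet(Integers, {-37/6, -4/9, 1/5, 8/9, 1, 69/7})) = Union(ProductSet(Integers, {-37/6, -4/9, 1/5, 8/9, 1, 69/7}), ProductSet(Interval.Lopen(1/41, 20/3), Interval.Lopen(-4/9, 8/3)), ProductSet(Rationals, Interval.open(5/8, 1)))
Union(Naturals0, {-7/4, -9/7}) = Union({-7/4, -9/7}, Naturals0)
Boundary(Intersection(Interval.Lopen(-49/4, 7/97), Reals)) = {-49/4, 7/97}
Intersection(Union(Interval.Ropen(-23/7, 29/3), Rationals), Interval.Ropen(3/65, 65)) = Union(Intersection(Interval.Ropen(3/65, 65), Rationals), Interval(3/65, 29/3))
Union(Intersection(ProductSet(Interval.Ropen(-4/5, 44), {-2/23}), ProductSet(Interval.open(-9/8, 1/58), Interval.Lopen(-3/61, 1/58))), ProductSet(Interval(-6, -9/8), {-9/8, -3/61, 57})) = ProductSet(Interval(-6, -9/8), {-9/8, -3/61, 57})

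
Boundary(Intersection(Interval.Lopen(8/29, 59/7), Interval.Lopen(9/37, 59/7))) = {8/29, 59/7}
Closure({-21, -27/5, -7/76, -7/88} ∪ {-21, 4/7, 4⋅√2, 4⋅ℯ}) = {-21, -27/5, -7/76, -7/88, 4/7, 4⋅√2, 4⋅ℯ}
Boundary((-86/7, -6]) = {-86/7, -6}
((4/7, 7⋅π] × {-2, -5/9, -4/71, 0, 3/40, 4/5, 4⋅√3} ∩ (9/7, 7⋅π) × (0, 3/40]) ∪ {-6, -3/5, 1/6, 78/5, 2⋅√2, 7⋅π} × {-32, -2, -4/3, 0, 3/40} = ((9/7, 7⋅π) × {3/40}) ∪ ({-6, -3/5, 1/6, 78/5, 2⋅√2, 7⋅π} × {-32, -2, -4/3, 0, 3/40})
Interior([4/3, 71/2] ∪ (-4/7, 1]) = (-4/7, 1) ∪ (4/3, 71/2)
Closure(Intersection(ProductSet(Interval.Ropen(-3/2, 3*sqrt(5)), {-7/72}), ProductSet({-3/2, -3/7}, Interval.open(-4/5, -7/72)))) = EmptySet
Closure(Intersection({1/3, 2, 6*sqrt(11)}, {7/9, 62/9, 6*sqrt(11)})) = {6*sqrt(11)}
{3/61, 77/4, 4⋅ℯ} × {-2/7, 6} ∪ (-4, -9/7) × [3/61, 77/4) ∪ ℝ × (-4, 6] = (ℝ × (-4, 6]) ∪ ((-4, -9/7) × [3/61, 77/4))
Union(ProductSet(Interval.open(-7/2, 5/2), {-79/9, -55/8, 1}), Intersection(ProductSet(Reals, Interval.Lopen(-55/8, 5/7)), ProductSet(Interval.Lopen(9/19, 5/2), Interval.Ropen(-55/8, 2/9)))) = Union(ProductSet(Interval.open(-7/2, 5/2), {-79/9, -55/8, 1}), ProductSet(Interval.Lopen(9/19, 5/2), Interval.open(-55/8, 2/9)))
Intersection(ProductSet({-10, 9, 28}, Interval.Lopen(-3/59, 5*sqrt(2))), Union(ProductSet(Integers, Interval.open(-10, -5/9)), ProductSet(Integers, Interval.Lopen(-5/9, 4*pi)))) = ProductSet({-10, 9, 28}, Interval.Lopen(-3/59, 5*sqrt(2)))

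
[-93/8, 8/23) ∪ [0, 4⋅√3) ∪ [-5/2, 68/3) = [-93/8, 68/3)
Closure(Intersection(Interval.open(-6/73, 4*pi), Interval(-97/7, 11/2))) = Interval(-6/73, 11/2)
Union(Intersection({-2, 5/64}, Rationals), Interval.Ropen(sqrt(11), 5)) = Union({-2, 5/64}, Interval.Ropen(sqrt(11), 5))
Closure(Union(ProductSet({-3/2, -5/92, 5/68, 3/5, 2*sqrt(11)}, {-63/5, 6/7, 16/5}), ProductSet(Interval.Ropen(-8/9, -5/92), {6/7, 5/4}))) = Union(ProductSet({-3/2, -5/92, 5/68, 3/5, 2*sqrt(11)}, {-63/5, 6/7, 16/5}), ProductSet(Interval(-8/9, -5/92), {6/7, 5/4}))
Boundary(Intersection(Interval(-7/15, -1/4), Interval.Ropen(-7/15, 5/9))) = {-7/15, -1/4}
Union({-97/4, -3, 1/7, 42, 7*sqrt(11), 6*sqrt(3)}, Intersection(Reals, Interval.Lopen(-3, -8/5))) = Union({-97/4, 1/7, 42, 7*sqrt(11), 6*sqrt(3)}, Interval(-3, -8/5))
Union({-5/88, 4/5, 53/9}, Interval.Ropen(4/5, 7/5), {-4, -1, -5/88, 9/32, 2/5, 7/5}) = Union({-4, -1, -5/88, 9/32, 2/5, 53/9}, Interval(4/5, 7/5))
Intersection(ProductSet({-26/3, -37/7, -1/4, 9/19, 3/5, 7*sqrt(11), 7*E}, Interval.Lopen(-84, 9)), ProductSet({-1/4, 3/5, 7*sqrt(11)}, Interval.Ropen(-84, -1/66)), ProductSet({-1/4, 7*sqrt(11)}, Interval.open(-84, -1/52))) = ProductSet({-1/4, 7*sqrt(11)}, Interval.open(-84, -1/52))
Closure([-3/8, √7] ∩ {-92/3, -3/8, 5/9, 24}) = {-3/8, 5/9}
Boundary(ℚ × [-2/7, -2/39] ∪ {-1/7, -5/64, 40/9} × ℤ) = ({-1/7, -5/64, 40/9} × ℤ) ∪ (ℝ × [-2/7, -2/39])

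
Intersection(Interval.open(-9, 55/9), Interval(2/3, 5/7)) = Interval(2/3, 5/7)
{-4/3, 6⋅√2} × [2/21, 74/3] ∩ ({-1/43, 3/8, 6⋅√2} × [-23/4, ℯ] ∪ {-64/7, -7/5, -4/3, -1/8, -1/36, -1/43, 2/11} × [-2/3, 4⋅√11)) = ({-4/3} × [2/21, 4⋅√11)) ∪ ({6⋅√2} × [2/21, ℯ])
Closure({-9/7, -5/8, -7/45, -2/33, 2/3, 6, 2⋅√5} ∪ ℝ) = ℝ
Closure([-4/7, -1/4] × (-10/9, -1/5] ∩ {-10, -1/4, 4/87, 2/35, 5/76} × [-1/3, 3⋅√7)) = {-1/4} × [-1/3, -1/5]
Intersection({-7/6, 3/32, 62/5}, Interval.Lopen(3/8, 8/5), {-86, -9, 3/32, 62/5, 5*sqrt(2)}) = EmptySet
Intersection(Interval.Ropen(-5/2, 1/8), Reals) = Interval.Ropen(-5/2, 1/8)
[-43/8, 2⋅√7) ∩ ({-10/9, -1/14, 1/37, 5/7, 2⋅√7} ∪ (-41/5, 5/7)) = [-43/8, 5/7]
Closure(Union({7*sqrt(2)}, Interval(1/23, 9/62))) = Union({7*sqrt(2)}, Interval(1/23, 9/62))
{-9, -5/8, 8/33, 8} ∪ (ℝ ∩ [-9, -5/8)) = [-9, -5/8] ∪ {8/33, 8}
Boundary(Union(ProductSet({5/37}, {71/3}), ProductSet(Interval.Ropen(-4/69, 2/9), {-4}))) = Union(ProductSet({5/37}, {71/3}), ProductSet(Interval(-4/69, 2/9), {-4}))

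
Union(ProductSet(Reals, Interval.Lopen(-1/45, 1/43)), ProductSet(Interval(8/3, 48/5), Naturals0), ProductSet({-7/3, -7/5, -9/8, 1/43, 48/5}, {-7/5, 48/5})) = Union(ProductSet({-7/3, -7/5, -9/8, 1/43, 48/5}, {-7/5, 48/5}), ProductSet(Interval(8/3, 48/5), Naturals0), ProductSet(Reals, Interval.Lopen(-1/45, 1/43)))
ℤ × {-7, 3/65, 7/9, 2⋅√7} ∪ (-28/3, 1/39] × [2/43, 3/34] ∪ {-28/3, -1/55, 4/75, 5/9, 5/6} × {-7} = ({-28/3, -1/55, 4/75, 5/9, 5/6} × {-7}) ∪ (ℤ × {-7, 3/65, 7/9, 2⋅√7}) ∪ ((-28/3, 1/39] × [2/43, 3/34])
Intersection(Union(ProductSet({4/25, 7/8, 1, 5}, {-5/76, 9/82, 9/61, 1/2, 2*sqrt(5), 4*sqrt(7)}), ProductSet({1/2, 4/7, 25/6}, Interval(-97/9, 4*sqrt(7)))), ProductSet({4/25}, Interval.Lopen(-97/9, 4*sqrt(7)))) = ProductSet({4/25}, {-5/76, 9/82, 9/61, 1/2, 2*sqrt(5), 4*sqrt(7)})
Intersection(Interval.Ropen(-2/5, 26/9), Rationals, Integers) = Range(0, 3, 1)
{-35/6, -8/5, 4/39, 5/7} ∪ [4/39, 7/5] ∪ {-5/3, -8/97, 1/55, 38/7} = {-35/6, -5/3, -8/5, -8/97, 1/55, 38/7} ∪ [4/39, 7/5]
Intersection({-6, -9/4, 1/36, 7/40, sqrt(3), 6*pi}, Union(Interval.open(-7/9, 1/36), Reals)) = {-6, -9/4, 1/36, 7/40, sqrt(3), 6*pi}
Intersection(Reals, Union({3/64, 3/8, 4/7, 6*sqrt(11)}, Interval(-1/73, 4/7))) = Union({6*sqrt(11)}, Interval(-1/73, 4/7))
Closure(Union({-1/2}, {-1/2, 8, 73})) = {-1/2, 8, 73}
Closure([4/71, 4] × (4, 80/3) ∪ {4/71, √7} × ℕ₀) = ({4/71, √7} × ℕ₀) ∪ ([4/71, 4] × [4, 80/3])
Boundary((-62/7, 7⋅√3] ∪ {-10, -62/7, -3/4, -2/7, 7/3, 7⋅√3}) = {-10, -62/7, 7⋅√3}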